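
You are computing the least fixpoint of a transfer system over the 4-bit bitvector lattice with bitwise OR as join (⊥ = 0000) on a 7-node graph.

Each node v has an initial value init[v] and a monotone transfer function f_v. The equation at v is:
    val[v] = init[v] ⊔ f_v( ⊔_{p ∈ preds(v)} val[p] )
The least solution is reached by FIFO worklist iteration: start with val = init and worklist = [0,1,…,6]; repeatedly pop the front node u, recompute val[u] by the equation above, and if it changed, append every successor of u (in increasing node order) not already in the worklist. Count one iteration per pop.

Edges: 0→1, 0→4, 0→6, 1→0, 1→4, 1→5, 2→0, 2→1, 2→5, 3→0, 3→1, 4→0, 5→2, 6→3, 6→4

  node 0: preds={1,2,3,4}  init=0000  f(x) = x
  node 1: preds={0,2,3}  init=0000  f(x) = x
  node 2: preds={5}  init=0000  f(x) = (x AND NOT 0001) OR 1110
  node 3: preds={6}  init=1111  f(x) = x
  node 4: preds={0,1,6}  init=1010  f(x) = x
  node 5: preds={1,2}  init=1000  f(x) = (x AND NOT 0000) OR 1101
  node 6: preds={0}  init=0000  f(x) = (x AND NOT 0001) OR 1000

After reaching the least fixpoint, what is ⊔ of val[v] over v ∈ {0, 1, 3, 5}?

Trace (12 dequeues):
  [1] u=0 | in 1111 | out 1111 | prev 0000 | push {}
  [2] u=1 | in 1111 | out 1111 | prev 0000 | push {0}
  [3] u=2 | in 1000 | out 1110 | prev 0000 | push {1}
  [4] u=3 | in 0000 | out 1111 | ==
  [5] u=4 | in 1111 | out 1111 | prev 1010 | push {}
  [6] u=5 | in 1111 | out 1111 | prev 1000 | push {2}
  [7] u=6 | in 1111 | out 1110 | prev 0000 | push {3,4}
  [8] u=0 | in 1111 | out 1111 | ==
  [9] u=1 | in 1111 | out 1111 | ==
  [10] u=2 | in 1111 | out 1110 | ==
  [11] u=3 | in 1110 | out 1111 | ==
  [12] u=4 | in 1111 | out 1111 | ==

Converged values:
  [0] 1111
  [1] 1111
  [2] 1110
  [3] 1111
  [4] 1111
  [5] 1111
  [6] 1110

1111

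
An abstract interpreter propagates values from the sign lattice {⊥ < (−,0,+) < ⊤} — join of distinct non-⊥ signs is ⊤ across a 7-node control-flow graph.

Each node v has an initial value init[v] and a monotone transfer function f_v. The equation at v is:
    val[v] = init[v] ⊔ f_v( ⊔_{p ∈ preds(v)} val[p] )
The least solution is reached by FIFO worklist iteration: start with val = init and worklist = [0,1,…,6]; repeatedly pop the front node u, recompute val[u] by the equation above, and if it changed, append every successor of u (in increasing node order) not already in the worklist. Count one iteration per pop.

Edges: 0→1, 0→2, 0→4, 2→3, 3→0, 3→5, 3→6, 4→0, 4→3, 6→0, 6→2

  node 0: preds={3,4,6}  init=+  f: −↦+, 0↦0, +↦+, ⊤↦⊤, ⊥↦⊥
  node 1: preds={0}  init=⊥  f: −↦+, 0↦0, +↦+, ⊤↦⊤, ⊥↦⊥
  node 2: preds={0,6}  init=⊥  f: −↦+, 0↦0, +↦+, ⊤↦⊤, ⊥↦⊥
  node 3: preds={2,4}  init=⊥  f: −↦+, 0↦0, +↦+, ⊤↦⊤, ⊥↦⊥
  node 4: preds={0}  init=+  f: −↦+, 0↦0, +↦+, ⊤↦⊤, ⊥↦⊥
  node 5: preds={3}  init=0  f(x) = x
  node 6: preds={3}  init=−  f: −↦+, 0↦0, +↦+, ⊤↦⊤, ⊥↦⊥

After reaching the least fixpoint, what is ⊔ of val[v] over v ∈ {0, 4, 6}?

⊤

Trace (10 dequeues):
  [1] u=0 | in ⊤ | out ⊤ | prev + | push {}
  [2] u=1 | in ⊤ | out ⊤ | prev ⊥ | push {}
  [3] u=2 | in ⊤ | out ⊤ | prev ⊥ | push {}
  [4] u=3 | in ⊤ | out ⊤ | prev ⊥ | push {0}
  [5] u=4 | in ⊤ | out ⊤ | prev + | push {3}
  [6] u=5 | in ⊤ | out ⊤ | prev 0 | push {}
  [7] u=6 | in ⊤ | out ⊤ | prev − | push {2}
  [8] u=0 | in ⊤ | out ⊤ | ==
  [9] u=3 | in ⊤ | out ⊤ | ==
  [10] u=2 | in ⊤ | out ⊤ | ==

Converged values:
  [0] ⊤
  [1] ⊤
  [2] ⊤
  [3] ⊤
  [4] ⊤
  [5] ⊤
  [6] ⊤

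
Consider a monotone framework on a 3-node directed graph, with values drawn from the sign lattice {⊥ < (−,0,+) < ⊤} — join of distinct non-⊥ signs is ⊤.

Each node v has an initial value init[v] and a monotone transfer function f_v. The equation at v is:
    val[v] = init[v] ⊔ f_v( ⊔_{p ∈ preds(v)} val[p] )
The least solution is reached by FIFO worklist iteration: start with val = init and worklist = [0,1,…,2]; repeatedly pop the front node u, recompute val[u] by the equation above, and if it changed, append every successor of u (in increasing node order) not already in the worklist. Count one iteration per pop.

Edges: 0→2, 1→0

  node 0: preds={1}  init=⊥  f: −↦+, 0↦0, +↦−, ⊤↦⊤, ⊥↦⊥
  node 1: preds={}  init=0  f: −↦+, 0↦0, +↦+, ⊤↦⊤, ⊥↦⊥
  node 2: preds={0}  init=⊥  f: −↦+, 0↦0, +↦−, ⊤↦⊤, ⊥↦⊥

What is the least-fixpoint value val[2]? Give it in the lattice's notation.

0

Trace (3 dequeues):
  [1] u=0 | in 0 | out 0 | prev ⊥ | push {}
  [2] u=1 | in ⊥ | out 0 | ==
  [3] u=2 | in 0 | out 0 | prev ⊥ | push {}

Converged values:
  [0] 0
  [1] 0
  [2] 0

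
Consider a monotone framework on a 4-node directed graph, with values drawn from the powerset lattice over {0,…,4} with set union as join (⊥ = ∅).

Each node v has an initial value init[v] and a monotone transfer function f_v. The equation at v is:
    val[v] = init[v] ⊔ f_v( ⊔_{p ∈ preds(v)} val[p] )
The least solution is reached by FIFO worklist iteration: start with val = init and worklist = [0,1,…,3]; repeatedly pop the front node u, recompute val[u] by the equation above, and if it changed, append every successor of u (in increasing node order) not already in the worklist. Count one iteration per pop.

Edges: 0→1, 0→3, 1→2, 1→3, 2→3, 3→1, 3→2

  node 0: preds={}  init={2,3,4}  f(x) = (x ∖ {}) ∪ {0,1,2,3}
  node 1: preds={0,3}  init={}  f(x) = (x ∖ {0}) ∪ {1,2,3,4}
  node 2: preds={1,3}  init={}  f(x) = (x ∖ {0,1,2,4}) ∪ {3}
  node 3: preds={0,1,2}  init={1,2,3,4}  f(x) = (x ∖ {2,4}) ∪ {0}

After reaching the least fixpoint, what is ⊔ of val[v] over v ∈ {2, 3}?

{0,1,2,3,4}

Worklist (6 pops):
  #1 pop 0: in={} → {0,1,2,3,4} (was {2,3,4}); enqueue []
  #2 pop 1: in={0,1,2,3,4} → {1,2,3,4} (was {}); enqueue []
  #3 pop 2: in={1,2,3,4} → {3} (was {}); enqueue []
  #4 pop 3: in={0,1,2,3,4} → {0,1,2,3,4} (was {1,2,3,4}); enqueue [1,2]
  #5 pop 1: in={0,1,2,3,4} → {1,2,3,4} (no change)
  #6 pop 2: in={0,1,2,3,4} → {3} (no change)

Fixpoint:
  val[0] = {0,1,2,3,4}
  val[1] = {1,2,3,4}
  val[2] = {3}
  val[3] = {0,1,2,3,4}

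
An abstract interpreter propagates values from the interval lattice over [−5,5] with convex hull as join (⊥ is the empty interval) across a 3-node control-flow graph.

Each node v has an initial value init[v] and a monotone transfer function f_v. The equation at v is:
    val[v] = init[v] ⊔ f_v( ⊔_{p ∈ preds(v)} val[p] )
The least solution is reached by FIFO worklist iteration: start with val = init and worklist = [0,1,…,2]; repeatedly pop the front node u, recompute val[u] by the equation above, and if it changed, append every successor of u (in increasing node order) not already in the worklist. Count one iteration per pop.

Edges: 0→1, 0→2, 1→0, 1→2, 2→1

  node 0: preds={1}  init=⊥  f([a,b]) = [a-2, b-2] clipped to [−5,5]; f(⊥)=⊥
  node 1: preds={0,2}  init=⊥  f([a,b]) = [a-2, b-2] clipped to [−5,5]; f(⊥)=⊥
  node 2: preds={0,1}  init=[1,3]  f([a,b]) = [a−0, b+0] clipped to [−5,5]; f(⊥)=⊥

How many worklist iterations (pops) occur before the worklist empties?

9

Iteration log — 9 steps:
  step 1. node 0  ⊔preds=⊥  new=⊥  stable
  step 2. node 1  ⊔preds=[1,3]  new=[-1,1]  old=⊥  +wl: 0
  step 3. node 2  ⊔preds=[-1,1]  new=[-1,3]  old=[1,3]  +wl: 1
  step 4. node 0  ⊔preds=[-1,1]  new=[-3,-1]  old=⊥  +wl: 2
  step 5. node 1  ⊔preds=[-3,3]  new=[-5,1]  old=[-1,1]  +wl: 0
  step 6. node 2  ⊔preds=[-5,1]  new=[-5,3]  old=[-1,3]  +wl: 1
  step 7. node 0  ⊔preds=[-5,1]  new=[-5,-1]  old=[-3,-1]  +wl: 2
  step 8. node 1  ⊔preds=[-5,3]  new=[-5,1]  stable
  step 9. node 2  ⊔preds=[-5,1]  new=[-5,3]  stable

Least fixpoint reached:
  node 0: [-5,-1]
  node 1: [-5,1]
  node 2: [-5,3]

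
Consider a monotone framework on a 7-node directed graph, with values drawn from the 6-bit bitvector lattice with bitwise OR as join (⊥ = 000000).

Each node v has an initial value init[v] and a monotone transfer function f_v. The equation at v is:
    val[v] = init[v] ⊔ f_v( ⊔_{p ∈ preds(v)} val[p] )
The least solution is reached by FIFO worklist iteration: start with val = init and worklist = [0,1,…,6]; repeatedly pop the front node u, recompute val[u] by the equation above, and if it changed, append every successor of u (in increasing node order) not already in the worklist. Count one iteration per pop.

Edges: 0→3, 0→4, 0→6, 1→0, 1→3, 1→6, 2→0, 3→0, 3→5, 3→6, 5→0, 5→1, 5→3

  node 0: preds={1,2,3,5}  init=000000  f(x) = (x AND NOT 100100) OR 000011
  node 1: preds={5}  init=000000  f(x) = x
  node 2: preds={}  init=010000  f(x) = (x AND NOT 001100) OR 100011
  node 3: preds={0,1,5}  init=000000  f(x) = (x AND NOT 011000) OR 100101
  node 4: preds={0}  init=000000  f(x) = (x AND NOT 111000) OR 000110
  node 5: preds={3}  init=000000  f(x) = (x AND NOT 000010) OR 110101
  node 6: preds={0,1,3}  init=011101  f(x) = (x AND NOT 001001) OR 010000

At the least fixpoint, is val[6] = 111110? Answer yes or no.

no

Iteration log — 12 steps:
  step 1. node 0  ⊔preds=010000  new=010011  old=000000  +wl: 
  step 2. node 1  ⊔preds=000000  new=000000  stable
  step 3. node 2  ⊔preds=000000  new=110011  old=010000  +wl: 0
  step 4. node 3  ⊔preds=010011  new=100111  old=000000  +wl: 
  step 5. node 4  ⊔preds=010011  new=000111  old=000000  +wl: 
  step 6. node 5  ⊔preds=100111  new=110101  old=000000  +wl: 1,3
  step 7. node 6  ⊔preds=110111  new=111111  old=011101  +wl: 
  step 8. node 0  ⊔preds=110111  new=010011  stable
  step 9. node 1  ⊔preds=110101  new=110101  old=000000  +wl: 0,6
  step 10. node 3  ⊔preds=110111  new=100111  stable
  step 11. node 0  ⊔preds=110111  new=010011  stable
  step 12. node 6  ⊔preds=110111  new=111111  stable

Least fixpoint reached:
  node 0: 010011
  node 1: 110101
  node 2: 110011
  node 3: 100111
  node 4: 000111
  node 5: 110101
  node 6: 111111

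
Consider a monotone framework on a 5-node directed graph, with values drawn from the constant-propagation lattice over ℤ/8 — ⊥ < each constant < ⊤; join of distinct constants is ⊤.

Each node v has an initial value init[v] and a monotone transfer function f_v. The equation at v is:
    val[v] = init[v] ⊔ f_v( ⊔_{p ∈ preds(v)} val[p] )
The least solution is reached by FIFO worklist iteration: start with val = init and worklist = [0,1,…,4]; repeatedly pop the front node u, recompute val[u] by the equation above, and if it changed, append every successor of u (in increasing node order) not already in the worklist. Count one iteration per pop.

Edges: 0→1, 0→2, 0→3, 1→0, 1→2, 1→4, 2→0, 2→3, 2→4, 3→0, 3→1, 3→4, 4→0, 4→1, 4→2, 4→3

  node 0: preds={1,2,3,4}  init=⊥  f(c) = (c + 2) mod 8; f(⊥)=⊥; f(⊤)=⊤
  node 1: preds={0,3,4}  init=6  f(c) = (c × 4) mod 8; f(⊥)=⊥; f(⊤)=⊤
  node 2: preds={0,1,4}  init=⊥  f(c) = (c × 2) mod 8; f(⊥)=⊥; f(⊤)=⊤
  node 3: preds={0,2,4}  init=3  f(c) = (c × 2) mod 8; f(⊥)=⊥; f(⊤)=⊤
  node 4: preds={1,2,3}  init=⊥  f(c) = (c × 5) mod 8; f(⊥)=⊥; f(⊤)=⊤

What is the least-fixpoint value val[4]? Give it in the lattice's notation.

Trace (9 dequeues):
  [1] u=0 | in ⊤ | out ⊤ | prev ⊥ | push {}
  [2] u=1 | in ⊤ | out ⊤ | prev 6 | push {0}
  [3] u=2 | in ⊤ | out ⊤ | prev ⊥ | push {}
  [4] u=3 | in ⊤ | out ⊤ | prev 3 | push {1}
  [5] u=4 | in ⊤ | out ⊤ | prev ⊥ | push {2,3}
  [6] u=0 | in ⊤ | out ⊤ | ==
  [7] u=1 | in ⊤ | out ⊤ | ==
  [8] u=2 | in ⊤ | out ⊤ | ==
  [9] u=3 | in ⊤ | out ⊤ | ==

Converged values:
  [0] ⊤
  [1] ⊤
  [2] ⊤
  [3] ⊤
  [4] ⊤

⊤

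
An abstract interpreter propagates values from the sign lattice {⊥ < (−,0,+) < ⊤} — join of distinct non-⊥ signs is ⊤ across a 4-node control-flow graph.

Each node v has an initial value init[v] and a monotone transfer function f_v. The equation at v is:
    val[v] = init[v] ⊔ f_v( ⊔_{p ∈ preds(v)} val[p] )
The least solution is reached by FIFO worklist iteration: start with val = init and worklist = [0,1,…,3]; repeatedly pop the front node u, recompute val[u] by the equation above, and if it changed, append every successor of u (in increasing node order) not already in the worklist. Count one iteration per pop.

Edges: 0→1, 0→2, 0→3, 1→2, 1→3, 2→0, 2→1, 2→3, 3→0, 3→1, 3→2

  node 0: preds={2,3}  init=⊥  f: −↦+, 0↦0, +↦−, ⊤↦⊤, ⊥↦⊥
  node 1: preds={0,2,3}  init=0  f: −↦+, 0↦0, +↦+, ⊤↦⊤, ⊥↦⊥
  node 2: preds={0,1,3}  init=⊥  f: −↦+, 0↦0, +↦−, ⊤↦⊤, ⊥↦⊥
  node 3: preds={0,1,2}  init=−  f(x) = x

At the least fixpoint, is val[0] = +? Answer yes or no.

Worklist (8 pops):
  #1 pop 0: in=− → + (was ⊥); enqueue []
  #2 pop 1: in=⊤ → ⊤ (was 0); enqueue []
  #3 pop 2: in=⊤ → ⊤ (was ⊥); enqueue [0,1]
  #4 pop 3: in=⊤ → ⊤ (was −); enqueue [2]
  #5 pop 0: in=⊤ → ⊤ (was +); enqueue [3]
  #6 pop 1: in=⊤ → ⊤ (no change)
  #7 pop 2: in=⊤ → ⊤ (no change)
  #8 pop 3: in=⊤ → ⊤ (no change)

Fixpoint:
  val[0] = ⊤
  val[1] = ⊤
  val[2] = ⊤
  val[3] = ⊤

no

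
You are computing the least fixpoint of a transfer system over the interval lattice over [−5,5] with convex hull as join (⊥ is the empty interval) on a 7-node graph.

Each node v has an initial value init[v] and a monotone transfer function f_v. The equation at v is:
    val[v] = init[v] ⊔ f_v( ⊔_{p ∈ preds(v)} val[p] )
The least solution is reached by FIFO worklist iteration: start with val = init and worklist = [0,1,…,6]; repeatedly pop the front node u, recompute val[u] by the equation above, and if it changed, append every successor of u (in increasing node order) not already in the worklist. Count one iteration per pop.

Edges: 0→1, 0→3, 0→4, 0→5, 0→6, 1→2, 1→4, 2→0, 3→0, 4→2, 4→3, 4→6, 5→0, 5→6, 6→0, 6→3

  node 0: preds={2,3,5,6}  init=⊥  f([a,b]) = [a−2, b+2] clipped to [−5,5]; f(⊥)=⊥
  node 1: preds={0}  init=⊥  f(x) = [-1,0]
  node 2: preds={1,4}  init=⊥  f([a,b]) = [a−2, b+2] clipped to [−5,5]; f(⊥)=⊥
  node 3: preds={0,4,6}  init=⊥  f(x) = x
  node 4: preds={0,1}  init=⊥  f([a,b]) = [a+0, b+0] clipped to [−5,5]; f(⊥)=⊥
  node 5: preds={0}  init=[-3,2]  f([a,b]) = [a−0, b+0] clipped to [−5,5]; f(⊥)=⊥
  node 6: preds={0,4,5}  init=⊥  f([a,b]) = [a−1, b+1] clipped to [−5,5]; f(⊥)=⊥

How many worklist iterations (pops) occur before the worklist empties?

Trace (17 dequeues):
  [1] u=0 | in [-3,2] | out [-5,4] | prev ⊥ | push {}
  [2] u=1 | in [-5,4] | out [-1,0] | prev ⊥ | push {}
  [3] u=2 | in [-1,0] | out [-3,2] | prev ⊥ | push {0}
  [4] u=3 | in [-5,4] | out [-5,4] | prev ⊥ | push {}
  [5] u=4 | in [-5,4] | out [-5,4] | prev ⊥ | push {2,3}
  [6] u=5 | in [-5,4] | out [-5,4] | prev [-3,2] | push {}
  [7] u=6 | in [-5,4] | out [-5,5] | prev ⊥ | push {}
  [8] u=0 | in [-5,5] | out [-5,5] | prev [-5,4] | push {1,4,5,6}
  [9] u=2 | in [-5,4] | out [-5,5] | prev [-3,2] | push {0}
  [10] u=3 | in [-5,5] | out [-5,5] | prev [-5,4] | push {}
  [11] u=1 | in [-5,5] | out [-1,0] | ==
  [12] u=4 | in [-5,5] | out [-5,5] | prev [-5,4] | push {2,3}
  [13] u=5 | in [-5,5] | out [-5,5] | prev [-5,4] | push {}
  [14] u=6 | in [-5,5] | out [-5,5] | ==
  [15] u=0 | in [-5,5] | out [-5,5] | ==
  [16] u=2 | in [-5,5] | out [-5,5] | ==
  [17] u=3 | in [-5,5] | out [-5,5] | ==

Converged values:
  [0] [-5,5]
  [1] [-1,0]
  [2] [-5,5]
  [3] [-5,5]
  [4] [-5,5]
  [5] [-5,5]
  [6] [-5,5]

17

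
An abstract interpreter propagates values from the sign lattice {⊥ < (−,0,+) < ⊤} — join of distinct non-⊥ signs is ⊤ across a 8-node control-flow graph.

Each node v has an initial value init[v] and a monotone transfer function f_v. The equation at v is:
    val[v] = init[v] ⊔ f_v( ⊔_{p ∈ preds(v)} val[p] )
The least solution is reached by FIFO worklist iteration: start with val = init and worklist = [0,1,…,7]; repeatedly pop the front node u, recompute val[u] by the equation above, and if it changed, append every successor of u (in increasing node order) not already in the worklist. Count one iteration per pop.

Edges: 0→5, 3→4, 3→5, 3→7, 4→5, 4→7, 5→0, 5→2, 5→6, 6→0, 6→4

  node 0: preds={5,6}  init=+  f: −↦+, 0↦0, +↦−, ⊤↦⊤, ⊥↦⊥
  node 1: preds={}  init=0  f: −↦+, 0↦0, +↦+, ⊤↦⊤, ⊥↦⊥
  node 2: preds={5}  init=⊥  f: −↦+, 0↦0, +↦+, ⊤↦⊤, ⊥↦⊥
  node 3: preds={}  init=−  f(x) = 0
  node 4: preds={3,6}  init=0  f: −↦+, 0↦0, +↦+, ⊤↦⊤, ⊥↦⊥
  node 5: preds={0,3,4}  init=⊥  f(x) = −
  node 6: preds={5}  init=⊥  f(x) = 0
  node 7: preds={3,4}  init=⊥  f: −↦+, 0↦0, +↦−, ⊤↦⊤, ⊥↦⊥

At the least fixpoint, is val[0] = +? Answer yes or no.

no

Trace (12 dequeues):
  [1] u=0 | in ⊥ | out + | ==
  [2] u=1 | in ⊥ | out 0 | ==
  [3] u=2 | in ⊥ | out ⊥ | ==
  [4] u=3 | in ⊥ | out ⊤ | prev − | push {}
  [5] u=4 | in ⊤ | out ⊤ | prev 0 | push {}
  [6] u=5 | in ⊤ | out − | prev ⊥ | push {0,2}
  [7] u=6 | in − | out 0 | prev ⊥ | push {4}
  [8] u=7 | in ⊤ | out ⊤ | prev ⊥ | push {}
  [9] u=0 | in ⊤ | out ⊤ | prev + | push {5}
  [10] u=2 | in − | out + | prev ⊥ | push {}
  [11] u=4 | in ⊤ | out ⊤ | ==
  [12] u=5 | in ⊤ | out − | ==

Converged values:
  [0] ⊤
  [1] 0
  [2] +
  [3] ⊤
  [4] ⊤
  [5] −
  [6] 0
  [7] ⊤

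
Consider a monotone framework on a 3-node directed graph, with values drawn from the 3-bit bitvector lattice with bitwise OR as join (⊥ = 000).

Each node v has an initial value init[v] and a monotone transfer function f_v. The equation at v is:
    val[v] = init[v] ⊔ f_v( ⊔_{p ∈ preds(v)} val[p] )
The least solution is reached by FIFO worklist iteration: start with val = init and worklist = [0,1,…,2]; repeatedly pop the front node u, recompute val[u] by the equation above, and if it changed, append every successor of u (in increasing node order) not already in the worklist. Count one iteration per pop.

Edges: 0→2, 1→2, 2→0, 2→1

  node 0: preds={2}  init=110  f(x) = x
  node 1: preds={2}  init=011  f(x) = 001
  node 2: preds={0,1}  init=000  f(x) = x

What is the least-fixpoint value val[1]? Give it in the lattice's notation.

011

Iteration log — 6 steps:
  step 1. node 0  ⊔preds=000  new=110  stable
  step 2. node 1  ⊔preds=000  new=011  stable
  step 3. node 2  ⊔preds=111  new=111  old=000  +wl: 0,1
  step 4. node 0  ⊔preds=111  new=111  old=110  +wl: 2
  step 5. node 1  ⊔preds=111  new=011  stable
  step 6. node 2  ⊔preds=111  new=111  stable

Least fixpoint reached:
  node 0: 111
  node 1: 011
  node 2: 111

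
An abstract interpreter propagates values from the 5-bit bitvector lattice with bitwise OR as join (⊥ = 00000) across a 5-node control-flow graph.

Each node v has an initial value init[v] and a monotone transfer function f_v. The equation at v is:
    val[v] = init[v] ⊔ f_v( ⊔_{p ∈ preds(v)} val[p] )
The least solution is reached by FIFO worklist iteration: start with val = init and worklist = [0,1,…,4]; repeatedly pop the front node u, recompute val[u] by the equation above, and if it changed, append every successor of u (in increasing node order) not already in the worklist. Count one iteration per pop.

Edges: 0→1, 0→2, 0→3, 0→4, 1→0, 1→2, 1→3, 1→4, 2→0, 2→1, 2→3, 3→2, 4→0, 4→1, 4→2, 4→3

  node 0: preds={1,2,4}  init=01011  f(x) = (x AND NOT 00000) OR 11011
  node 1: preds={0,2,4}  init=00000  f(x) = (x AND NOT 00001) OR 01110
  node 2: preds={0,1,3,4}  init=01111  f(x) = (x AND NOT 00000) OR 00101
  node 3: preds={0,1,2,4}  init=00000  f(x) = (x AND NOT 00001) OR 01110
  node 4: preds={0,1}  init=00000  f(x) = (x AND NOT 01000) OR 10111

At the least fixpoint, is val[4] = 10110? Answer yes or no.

no

Iteration log — 9 steps:
  step 1. node 0  ⊔preds=01111  new=11111  old=01011  +wl: 
  step 2. node 1  ⊔preds=11111  new=11110  old=00000  +wl: 0
  step 3. node 2  ⊔preds=11111  new=11111  old=01111  +wl: 1
  step 4. node 3  ⊔preds=11111  new=11110  old=00000  +wl: 2
  step 5. node 4  ⊔preds=11111  new=10111  old=00000  +wl: 3
  step 6. node 0  ⊔preds=11111  new=11111  stable
  step 7. node 1  ⊔preds=11111  new=11110  stable
  step 8. node 2  ⊔preds=11111  new=11111  stable
  step 9. node 3  ⊔preds=11111  new=11110  stable

Least fixpoint reached:
  node 0: 11111
  node 1: 11110
  node 2: 11111
  node 3: 11110
  node 4: 10111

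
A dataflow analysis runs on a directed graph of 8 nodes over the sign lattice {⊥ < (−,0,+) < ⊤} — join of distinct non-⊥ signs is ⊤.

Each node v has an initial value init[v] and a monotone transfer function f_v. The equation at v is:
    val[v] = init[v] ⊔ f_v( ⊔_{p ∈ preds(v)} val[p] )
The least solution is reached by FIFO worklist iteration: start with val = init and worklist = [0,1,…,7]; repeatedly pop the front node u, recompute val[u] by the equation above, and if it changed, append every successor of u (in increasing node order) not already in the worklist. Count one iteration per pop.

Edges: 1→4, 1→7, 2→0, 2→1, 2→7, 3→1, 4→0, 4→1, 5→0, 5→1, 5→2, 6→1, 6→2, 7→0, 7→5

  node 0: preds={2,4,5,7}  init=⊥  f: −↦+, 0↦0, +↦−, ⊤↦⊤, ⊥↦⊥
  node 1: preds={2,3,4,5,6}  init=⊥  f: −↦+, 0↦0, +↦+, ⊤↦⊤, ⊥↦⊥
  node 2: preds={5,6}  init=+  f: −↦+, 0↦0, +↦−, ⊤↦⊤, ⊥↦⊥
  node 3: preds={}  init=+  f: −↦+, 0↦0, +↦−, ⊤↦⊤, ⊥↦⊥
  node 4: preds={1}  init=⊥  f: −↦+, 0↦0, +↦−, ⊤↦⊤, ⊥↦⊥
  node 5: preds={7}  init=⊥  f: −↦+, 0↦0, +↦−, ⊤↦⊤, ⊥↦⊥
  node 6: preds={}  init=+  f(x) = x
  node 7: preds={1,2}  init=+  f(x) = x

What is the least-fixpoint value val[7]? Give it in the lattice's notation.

Trace (17 dequeues):
  [1] u=0 | in + | out − | prev ⊥ | push {}
  [2] u=1 | in + | out + | prev ⊥ | push {}
  [3] u=2 | in + | out ⊤ | prev + | push {0,1}
  [4] u=3 | in ⊥ | out + | ==
  [5] u=4 | in + | out − | prev ⊥ | push {}
  [6] u=5 | in + | out − | prev ⊥ | push {2}
  [7] u=6 | in ⊥ | out + | ==
  [8] u=7 | in ⊤ | out ⊤ | prev + | push {5}
  [9] u=0 | in ⊤ | out ⊤ | prev − | push {}
  [10] u=1 | in ⊤ | out ⊤ | prev + | push {4,7}
  [11] u=2 | in ⊤ | out ⊤ | ==
  [12] u=5 | in ⊤ | out ⊤ | prev − | push {0,1,2}
  [13] u=4 | in ⊤ | out ⊤ | prev − | push {}
  [14] u=7 | in ⊤ | out ⊤ | ==
  [15] u=0 | in ⊤ | out ⊤ | ==
  [16] u=1 | in ⊤ | out ⊤ | ==
  [17] u=2 | in ⊤ | out ⊤ | ==

Converged values:
  [0] ⊤
  [1] ⊤
  [2] ⊤
  [3] +
  [4] ⊤
  [5] ⊤
  [6] +
  [7] ⊤

⊤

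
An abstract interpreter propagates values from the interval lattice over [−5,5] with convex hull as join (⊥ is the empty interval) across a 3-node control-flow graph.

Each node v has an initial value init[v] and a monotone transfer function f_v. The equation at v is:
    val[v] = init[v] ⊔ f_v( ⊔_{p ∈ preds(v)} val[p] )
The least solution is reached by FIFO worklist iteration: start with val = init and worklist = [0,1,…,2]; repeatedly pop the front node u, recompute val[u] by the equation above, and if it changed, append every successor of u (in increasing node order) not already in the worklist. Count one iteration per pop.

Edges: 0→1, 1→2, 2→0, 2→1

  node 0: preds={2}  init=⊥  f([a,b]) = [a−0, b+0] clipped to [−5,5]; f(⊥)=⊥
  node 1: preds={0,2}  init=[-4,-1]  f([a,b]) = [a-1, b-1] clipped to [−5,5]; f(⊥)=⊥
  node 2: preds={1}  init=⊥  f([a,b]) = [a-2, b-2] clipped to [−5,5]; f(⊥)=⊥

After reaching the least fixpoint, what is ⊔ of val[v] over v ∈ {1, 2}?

[-5,-1]

Iteration log — 6 steps:
  step 1. node 0  ⊔preds=⊥  new=⊥  stable
  step 2. node 1  ⊔preds=⊥  new=[-4,-1]  stable
  step 3. node 2  ⊔preds=[-4,-1]  new=[-5,-3]  old=⊥  +wl: 0,1
  step 4. node 0  ⊔preds=[-5,-3]  new=[-5,-3]  old=⊥  +wl: 
  step 5. node 1  ⊔preds=[-5,-3]  new=[-5,-1]  old=[-4,-1]  +wl: 2
  step 6. node 2  ⊔preds=[-5,-1]  new=[-5,-3]  stable

Least fixpoint reached:
  node 0: [-5,-3]
  node 1: [-5,-1]
  node 2: [-5,-3]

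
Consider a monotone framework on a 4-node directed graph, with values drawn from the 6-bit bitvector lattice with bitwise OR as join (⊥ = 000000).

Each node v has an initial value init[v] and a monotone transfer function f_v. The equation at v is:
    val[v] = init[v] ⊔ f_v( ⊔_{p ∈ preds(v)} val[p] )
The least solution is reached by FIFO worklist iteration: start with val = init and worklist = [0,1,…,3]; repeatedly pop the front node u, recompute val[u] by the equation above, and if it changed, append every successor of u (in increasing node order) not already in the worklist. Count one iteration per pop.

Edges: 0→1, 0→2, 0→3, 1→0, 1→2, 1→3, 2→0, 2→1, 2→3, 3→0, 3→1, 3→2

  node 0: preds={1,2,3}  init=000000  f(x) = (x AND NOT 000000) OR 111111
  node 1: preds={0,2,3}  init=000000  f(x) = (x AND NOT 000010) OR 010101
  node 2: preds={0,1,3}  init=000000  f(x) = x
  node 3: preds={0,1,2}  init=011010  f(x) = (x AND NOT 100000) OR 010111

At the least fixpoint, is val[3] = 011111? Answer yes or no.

yes

Trace (7 dequeues):
  [1] u=0 | in 011010 | out 111111 | prev 000000 | push {}
  [2] u=1 | in 111111 | out 111101 | prev 000000 | push {0}
  [3] u=2 | in 111111 | out 111111 | prev 000000 | push {1}
  [4] u=3 | in 111111 | out 011111 | prev 011010 | push {2}
  [5] u=0 | in 111111 | out 111111 | ==
  [6] u=1 | in 111111 | out 111101 | ==
  [7] u=2 | in 111111 | out 111111 | ==

Converged values:
  [0] 111111
  [1] 111101
  [2] 111111
  [3] 011111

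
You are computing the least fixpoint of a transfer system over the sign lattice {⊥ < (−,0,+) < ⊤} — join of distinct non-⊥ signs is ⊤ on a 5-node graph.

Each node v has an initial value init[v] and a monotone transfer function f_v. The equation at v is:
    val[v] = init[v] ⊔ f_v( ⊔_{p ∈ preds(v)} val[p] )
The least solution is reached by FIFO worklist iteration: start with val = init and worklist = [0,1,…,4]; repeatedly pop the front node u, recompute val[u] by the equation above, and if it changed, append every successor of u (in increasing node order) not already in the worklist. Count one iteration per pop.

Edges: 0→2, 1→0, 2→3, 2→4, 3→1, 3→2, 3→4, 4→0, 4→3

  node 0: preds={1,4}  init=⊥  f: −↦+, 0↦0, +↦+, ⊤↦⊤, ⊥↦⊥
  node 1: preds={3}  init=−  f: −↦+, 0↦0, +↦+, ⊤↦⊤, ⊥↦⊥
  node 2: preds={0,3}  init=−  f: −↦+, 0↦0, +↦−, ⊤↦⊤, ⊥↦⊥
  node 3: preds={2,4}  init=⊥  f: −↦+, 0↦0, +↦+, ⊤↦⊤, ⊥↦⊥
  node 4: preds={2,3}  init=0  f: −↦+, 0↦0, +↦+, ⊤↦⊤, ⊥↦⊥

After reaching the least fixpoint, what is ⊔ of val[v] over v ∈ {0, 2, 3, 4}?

Iteration log — 9 steps:
  step 1. node 0  ⊔preds=⊤  new=⊤  old=⊥  +wl: 
  step 2. node 1  ⊔preds=⊥  new=−  stable
  step 3. node 2  ⊔preds=⊤  new=⊤  old=−  +wl: 
  step 4. node 3  ⊔preds=⊤  new=⊤  old=⊥  +wl: 1,2
  step 5. node 4  ⊔preds=⊤  new=⊤  old=0  +wl: 0,3
  step 6. node 1  ⊔preds=⊤  new=⊤  old=−  +wl: 
  step 7. node 2  ⊔preds=⊤  new=⊤  stable
  step 8. node 0  ⊔preds=⊤  new=⊤  stable
  step 9. node 3  ⊔preds=⊤  new=⊤  stable

Least fixpoint reached:
  node 0: ⊤
  node 1: ⊤
  node 2: ⊤
  node 3: ⊤
  node 4: ⊤

⊤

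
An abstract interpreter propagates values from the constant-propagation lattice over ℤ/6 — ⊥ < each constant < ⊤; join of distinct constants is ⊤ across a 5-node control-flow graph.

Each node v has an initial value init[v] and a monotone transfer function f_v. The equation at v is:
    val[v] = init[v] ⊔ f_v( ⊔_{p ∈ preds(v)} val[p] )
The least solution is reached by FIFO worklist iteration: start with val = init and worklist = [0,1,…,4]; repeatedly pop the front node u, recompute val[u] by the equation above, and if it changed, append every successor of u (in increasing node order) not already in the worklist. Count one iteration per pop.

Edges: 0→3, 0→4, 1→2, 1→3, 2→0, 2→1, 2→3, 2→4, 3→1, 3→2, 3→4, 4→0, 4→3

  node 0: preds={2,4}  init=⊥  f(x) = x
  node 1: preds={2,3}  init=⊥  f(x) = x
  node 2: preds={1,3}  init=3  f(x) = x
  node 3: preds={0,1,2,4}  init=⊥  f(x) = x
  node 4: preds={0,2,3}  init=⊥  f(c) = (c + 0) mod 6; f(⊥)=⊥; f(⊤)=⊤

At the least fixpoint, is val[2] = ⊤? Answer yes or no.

Iteration log — 9 steps:
  step 1. node 0  ⊔preds=3  new=3  old=⊥  +wl: 
  step 2. node 1  ⊔preds=3  new=3  old=⊥  +wl: 
  step 3. node 2  ⊔preds=3  new=3  stable
  step 4. node 3  ⊔preds=3  new=3  old=⊥  +wl: 1,2
  step 5. node 4  ⊔preds=3  new=3  old=⊥  +wl: 0,3
  step 6. node 1  ⊔preds=3  new=3  stable
  step 7. node 2  ⊔preds=3  new=3  stable
  step 8. node 0  ⊔preds=3  new=3  stable
  step 9. node 3  ⊔preds=3  new=3  stable

Least fixpoint reached:
  node 0: 3
  node 1: 3
  node 2: 3
  node 3: 3
  node 4: 3

no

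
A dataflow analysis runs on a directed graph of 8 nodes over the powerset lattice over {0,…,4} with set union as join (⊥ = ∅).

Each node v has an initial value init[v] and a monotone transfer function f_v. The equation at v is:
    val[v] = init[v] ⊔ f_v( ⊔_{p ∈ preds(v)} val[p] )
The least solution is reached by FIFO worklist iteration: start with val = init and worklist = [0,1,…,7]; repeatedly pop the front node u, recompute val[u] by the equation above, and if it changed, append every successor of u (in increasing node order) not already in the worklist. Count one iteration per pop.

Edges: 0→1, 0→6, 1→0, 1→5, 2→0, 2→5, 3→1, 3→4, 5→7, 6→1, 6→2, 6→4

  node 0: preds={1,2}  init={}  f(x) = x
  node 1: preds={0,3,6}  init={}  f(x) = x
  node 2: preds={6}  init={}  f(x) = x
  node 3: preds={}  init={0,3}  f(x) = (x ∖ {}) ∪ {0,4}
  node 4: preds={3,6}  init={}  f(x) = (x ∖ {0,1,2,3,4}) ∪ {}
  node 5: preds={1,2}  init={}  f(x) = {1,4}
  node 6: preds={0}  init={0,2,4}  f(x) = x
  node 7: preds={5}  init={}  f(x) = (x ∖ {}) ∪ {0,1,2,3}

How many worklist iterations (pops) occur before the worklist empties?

16

Worklist (16 pops):
  #1 pop 0: in={} → {} (no change)
  #2 pop 1: in={0,2,3,4} → {0,2,3,4} (was {}); enqueue [0]
  #3 pop 2: in={0,2,4} → {0,2,4} (was {}); enqueue []
  #4 pop 3: in={} → {0,3,4} (was {0,3}); enqueue [1]
  #5 pop 4: in={0,2,3,4} → {} (no change)
  #6 pop 5: in={0,2,3,4} → {1,4} (was {}); enqueue []
  #7 pop 6: in={} → {0,2,4} (no change)
  #8 pop 7: in={1,4} → {0,1,2,3,4} (was {}); enqueue []
  #9 pop 0: in={0,2,3,4} → {0,2,3,4} (was {}); enqueue [6]
  #10 pop 1: in={0,2,3,4} → {0,2,3,4} (no change)
  #11 pop 6: in={0,2,3,4} → {0,2,3,4} (was {0,2,4}); enqueue [1,2,4]
  #12 pop 1: in={0,2,3,4} → {0,2,3,4} (no change)
  #13 pop 2: in={0,2,3,4} → {0,2,3,4} (was {0,2,4}); enqueue [0,5]
  #14 pop 4: in={0,2,3,4} → {} (no change)
  #15 pop 0: in={0,2,3,4} → {0,2,3,4} (no change)
  #16 pop 5: in={0,2,3,4} → {1,4} (no change)

Fixpoint:
  val[0] = {0,2,3,4}
  val[1] = {0,2,3,4}
  val[2] = {0,2,3,4}
  val[3] = {0,3,4}
  val[4] = {}
  val[5] = {1,4}
  val[6] = {0,2,3,4}
  val[7] = {0,1,2,3,4}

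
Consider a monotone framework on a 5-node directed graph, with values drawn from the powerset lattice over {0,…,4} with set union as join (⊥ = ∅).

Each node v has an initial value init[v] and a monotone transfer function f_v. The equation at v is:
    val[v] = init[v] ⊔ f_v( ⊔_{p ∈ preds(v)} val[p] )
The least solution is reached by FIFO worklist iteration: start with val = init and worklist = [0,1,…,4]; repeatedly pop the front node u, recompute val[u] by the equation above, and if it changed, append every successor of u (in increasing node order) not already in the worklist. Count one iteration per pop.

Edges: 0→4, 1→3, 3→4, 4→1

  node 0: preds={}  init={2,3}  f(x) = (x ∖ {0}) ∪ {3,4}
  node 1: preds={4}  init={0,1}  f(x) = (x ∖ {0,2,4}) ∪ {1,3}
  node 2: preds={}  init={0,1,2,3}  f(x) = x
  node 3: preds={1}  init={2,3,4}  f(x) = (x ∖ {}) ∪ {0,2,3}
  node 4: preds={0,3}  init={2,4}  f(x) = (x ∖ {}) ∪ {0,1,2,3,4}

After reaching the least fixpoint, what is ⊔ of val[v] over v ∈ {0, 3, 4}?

Trace (6 dequeues):
  [1] u=0 | in {} | out {2,3,4} | prev {2,3} | push {}
  [2] u=1 | in {2,4} | out {0,1,3} | prev {0,1} | push {}
  [3] u=2 | in {} | out {0,1,2,3} | ==
  [4] u=3 | in {0,1,3} | out {0,1,2,3,4} | prev {2,3,4} | push {}
  [5] u=4 | in {0,1,2,3,4} | out {0,1,2,3,4} | prev {2,4} | push {1}
  [6] u=1 | in {0,1,2,3,4} | out {0,1,3} | ==

Converged values:
  [0] {2,3,4}
  [1] {0,1,3}
  [2] {0,1,2,3}
  [3] {0,1,2,3,4}
  [4] {0,1,2,3,4}

{0,1,2,3,4}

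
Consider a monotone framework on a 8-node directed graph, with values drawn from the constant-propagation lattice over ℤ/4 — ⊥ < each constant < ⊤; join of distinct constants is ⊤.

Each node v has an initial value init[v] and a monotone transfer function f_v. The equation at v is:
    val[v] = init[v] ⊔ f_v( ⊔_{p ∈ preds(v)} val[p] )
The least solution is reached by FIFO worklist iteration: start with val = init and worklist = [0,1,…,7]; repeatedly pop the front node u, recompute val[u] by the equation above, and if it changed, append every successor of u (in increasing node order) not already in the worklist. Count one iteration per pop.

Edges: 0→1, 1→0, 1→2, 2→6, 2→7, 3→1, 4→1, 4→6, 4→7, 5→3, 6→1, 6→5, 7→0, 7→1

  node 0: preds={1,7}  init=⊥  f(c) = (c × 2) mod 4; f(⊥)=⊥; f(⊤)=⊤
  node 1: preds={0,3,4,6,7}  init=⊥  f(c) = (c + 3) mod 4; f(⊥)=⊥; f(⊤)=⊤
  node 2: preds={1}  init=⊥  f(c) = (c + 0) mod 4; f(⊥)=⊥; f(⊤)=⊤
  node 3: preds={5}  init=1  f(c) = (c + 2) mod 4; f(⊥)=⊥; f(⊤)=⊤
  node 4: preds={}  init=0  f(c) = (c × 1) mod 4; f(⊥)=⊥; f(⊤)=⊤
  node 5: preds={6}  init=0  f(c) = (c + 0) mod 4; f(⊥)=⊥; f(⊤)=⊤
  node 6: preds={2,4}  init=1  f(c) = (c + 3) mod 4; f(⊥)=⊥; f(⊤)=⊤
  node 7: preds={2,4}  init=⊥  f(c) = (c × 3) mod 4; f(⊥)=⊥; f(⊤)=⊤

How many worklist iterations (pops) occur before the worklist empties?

12

Worklist (12 pops):
  #1 pop 0: in=⊥ → ⊥ (no change)
  #2 pop 1: in=⊤ → ⊤ (was ⊥); enqueue [0]
  #3 pop 2: in=⊤ → ⊤ (was ⊥); enqueue []
  #4 pop 3: in=0 → ⊤ (was 1); enqueue [1]
  #5 pop 4: in=⊥ → 0 (no change)
  #6 pop 5: in=1 → ⊤ (was 0); enqueue [3]
  #7 pop 6: in=⊤ → ⊤ (was 1); enqueue [5]
  #8 pop 7: in=⊤ → ⊤ (was ⊥); enqueue []
  #9 pop 0: in=⊤ → ⊤ (was ⊥); enqueue []
  #10 pop 1: in=⊤ → ⊤ (no change)
  #11 pop 3: in=⊤ → ⊤ (no change)
  #12 pop 5: in=⊤ → ⊤ (no change)

Fixpoint:
  val[0] = ⊤
  val[1] = ⊤
  val[2] = ⊤
  val[3] = ⊤
  val[4] = 0
  val[5] = ⊤
  val[6] = ⊤
  val[7] = ⊤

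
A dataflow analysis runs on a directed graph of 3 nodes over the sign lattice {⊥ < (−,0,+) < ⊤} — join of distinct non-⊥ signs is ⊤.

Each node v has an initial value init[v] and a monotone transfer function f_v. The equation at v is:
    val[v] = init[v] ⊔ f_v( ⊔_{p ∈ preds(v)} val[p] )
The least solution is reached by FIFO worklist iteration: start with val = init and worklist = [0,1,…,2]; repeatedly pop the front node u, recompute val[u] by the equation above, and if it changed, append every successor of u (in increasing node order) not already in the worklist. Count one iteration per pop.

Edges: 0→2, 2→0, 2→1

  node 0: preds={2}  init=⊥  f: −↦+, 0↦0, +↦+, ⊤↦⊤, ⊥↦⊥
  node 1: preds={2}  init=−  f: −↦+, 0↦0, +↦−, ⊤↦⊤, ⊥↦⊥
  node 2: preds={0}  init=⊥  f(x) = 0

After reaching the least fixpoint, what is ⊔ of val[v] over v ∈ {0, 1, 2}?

Trace (6 dequeues):
  [1] u=0 | in ⊥ | out ⊥ | ==
  [2] u=1 | in ⊥ | out − | ==
  [3] u=2 | in ⊥ | out 0 | prev ⊥ | push {0,1}
  [4] u=0 | in 0 | out 0 | prev ⊥ | push {2}
  [5] u=1 | in 0 | out ⊤ | prev − | push {}
  [6] u=2 | in 0 | out 0 | ==

Converged values:
  [0] 0
  [1] ⊤
  [2] 0

⊤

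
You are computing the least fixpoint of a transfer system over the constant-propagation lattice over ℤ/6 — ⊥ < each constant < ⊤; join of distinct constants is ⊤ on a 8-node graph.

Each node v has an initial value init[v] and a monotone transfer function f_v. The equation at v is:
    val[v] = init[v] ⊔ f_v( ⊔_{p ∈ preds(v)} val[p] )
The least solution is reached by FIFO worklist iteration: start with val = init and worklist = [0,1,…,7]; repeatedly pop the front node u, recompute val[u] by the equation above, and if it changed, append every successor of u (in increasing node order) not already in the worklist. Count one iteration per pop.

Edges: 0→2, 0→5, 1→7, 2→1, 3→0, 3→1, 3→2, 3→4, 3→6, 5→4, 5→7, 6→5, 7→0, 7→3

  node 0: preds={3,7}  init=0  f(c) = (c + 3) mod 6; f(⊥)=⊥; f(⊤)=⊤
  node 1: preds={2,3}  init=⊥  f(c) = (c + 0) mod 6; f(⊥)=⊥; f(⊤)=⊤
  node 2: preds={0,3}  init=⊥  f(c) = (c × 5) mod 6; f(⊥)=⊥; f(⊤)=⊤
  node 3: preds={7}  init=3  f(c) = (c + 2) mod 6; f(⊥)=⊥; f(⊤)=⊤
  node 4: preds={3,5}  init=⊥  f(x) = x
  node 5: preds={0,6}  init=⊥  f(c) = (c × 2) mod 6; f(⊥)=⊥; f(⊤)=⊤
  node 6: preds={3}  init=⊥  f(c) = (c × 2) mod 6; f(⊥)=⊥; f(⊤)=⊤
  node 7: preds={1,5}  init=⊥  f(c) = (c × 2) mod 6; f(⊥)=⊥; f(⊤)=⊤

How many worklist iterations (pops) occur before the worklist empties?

Iteration log — 22 steps:
  step 1. node 0  ⊔preds=3  new=0  stable
  step 2. node 1  ⊔preds=3  new=3  old=⊥  +wl: 
  step 3. node 2  ⊔preds=⊤  new=⊤  old=⊥  +wl: 1
  step 4. node 3  ⊔preds=⊥  new=3  stable
  step 5. node 4  ⊔preds=3  new=3  old=⊥  +wl: 
  step 6. node 5  ⊔preds=0  new=0  old=⊥  +wl: 4
  step 7. node 6  ⊔preds=3  new=0  old=⊥  +wl: 5
  step 8. node 7  ⊔preds=⊤  new=⊤  old=⊥  +wl: 0,3
  step 9. node 1  ⊔preds=⊤  new=⊤  old=3  +wl: 7
  step 10. node 4  ⊔preds=⊤  new=⊤  old=3  +wl: 
  step 11. node 5  ⊔preds=0  new=0  stable
  step 12. node 0  ⊔preds=⊤  new=⊤  old=0  +wl: 2,5
  step 13. node 3  ⊔preds=⊤  new=⊤  old=3  +wl: 0,1,4,6
  step 14. node 7  ⊔preds=⊤  new=⊤  stable
  step 15. node 2  ⊔preds=⊤  new=⊤  stable
  step 16. node 5  ⊔preds=⊤  new=⊤  old=0  +wl: 7
  step 17. node 0  ⊔preds=⊤  new=⊤  stable
  step 18. node 1  ⊔preds=⊤  new=⊤  stable
  step 19. node 4  ⊔preds=⊤  new=⊤  stable
  step 20. node 6  ⊔preds=⊤  new=⊤  old=0  +wl: 5
  step 21. node 7  ⊔preds=⊤  new=⊤  stable
  step 22. node 5  ⊔preds=⊤  new=⊤  stable

Least fixpoint reached:
  node 0: ⊤
  node 1: ⊤
  node 2: ⊤
  node 3: ⊤
  node 4: ⊤
  node 5: ⊤
  node 6: ⊤
  node 7: ⊤

22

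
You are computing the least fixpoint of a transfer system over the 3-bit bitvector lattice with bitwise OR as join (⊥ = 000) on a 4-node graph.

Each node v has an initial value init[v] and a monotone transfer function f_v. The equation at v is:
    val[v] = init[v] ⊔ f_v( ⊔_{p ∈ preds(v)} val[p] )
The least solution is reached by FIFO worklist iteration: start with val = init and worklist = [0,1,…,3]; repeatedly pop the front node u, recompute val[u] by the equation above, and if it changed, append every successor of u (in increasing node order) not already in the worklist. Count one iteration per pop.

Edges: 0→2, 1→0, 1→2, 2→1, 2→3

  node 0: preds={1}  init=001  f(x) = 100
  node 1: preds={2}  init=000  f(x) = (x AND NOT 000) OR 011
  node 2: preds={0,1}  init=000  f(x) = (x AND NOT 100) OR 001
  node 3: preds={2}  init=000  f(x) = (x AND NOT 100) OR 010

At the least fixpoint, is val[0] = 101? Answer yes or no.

yes

Iteration log — 6 steps:
  step 1. node 0  ⊔preds=000  new=101  old=001  +wl: 
  step 2. node 1  ⊔preds=000  new=011  old=000  +wl: 0
  step 3. node 2  ⊔preds=111  new=011  old=000  +wl: 1
  step 4. node 3  ⊔preds=011  new=011  old=000  +wl: 
  step 5. node 0  ⊔preds=011  new=101  stable
  step 6. node 1  ⊔preds=011  new=011  stable

Least fixpoint reached:
  node 0: 101
  node 1: 011
  node 2: 011
  node 3: 011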